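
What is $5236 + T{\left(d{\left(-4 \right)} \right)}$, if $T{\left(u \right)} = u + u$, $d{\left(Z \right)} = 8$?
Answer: $5252$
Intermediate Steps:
$T{\left(u \right)} = 2 u$
$5236 + T{\left(d{\left(-4 \right)} \right)} = 5236 + 2 \cdot 8 = 5236 + 16 = 5252$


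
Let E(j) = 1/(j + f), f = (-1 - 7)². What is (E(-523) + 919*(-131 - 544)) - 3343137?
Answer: -1819229059/459 ≈ -3.9635e+6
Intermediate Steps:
f = 64 (f = (-8)² = 64)
E(j) = 1/(64 + j) (E(j) = 1/(j + 64) = 1/(64 + j))
(E(-523) + 919*(-131 - 544)) - 3343137 = (1/(64 - 523) + 919*(-131 - 544)) - 3343137 = (1/(-459) + 919*(-675)) - 3343137 = (-1/459 - 620325) - 3343137 = -284729176/459 - 3343137 = -1819229059/459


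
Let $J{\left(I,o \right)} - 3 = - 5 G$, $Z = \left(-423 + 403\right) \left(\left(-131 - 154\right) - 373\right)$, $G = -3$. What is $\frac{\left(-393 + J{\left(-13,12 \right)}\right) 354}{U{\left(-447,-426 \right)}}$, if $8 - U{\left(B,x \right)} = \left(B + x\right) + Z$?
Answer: $\frac{44250}{4093} \approx 10.811$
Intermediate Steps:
$Z = 13160$ ($Z = - 20 \left(-285 - 373\right) = \left(-20\right) \left(-658\right) = 13160$)
$J{\left(I,o \right)} = 18$ ($J{\left(I,o \right)} = 3 - -15 = 3 + 15 = 18$)
$U{\left(B,x \right)} = -13152 - B - x$ ($U{\left(B,x \right)} = 8 - \left(\left(B + x\right) + 13160\right) = 8 - \left(13160 + B + x\right) = -13152 - B - x$)
$\frac{\left(-393 + J{\left(-13,12 \right)}\right) 354}{U{\left(-447,-426 \right)}} = \frac{\left(-393 + 18\right) 354}{-13152 - -447 - -426} = \frac{\left(-375\right) 354}{-13152 + 447 + 426} = - \frac{132750}{-12279} = \left(-132750\right) \left(- \frac{1}{12279}\right) = \frac{44250}{4093}$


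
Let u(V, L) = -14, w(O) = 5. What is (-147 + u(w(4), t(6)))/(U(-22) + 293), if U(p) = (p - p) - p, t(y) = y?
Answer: -23/45 ≈ -0.51111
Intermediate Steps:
U(p) = -p (U(p) = 0 - p = -p)
(-147 + u(w(4), t(6)))/(U(-22) + 293) = (-147 - 14)/(-1*(-22) + 293) = -161/(22 + 293) = -161/315 = -161*1/315 = -23/45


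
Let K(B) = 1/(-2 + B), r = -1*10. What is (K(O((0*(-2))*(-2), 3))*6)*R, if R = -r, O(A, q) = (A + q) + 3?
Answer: 15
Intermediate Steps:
O(A, q) = 3 + A + q
r = -10
R = 10 (R = -1*(-10) = 10)
(K(O((0*(-2))*(-2), 3))*6)*R = (6/(-2 + (3 + (0*(-2))*(-2) + 3)))*10 = (6/(-2 + (3 + 0*(-2) + 3)))*10 = (6/(-2 + (3 + 0 + 3)))*10 = (6/(-2 + 6))*10 = (6/4)*10 = ((1/4)*6)*10 = (3/2)*10 = 15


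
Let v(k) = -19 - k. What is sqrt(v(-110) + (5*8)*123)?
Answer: sqrt(5011) ≈ 70.788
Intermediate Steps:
sqrt(v(-110) + (5*8)*123) = sqrt((-19 - 1*(-110)) + (5*8)*123) = sqrt((-19 + 110) + 40*123) = sqrt(91 + 4920) = sqrt(5011)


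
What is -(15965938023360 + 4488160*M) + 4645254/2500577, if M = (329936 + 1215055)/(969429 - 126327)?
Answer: -5610011664230078002039442/351373578309 ≈ -1.5966e+13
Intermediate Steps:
M = 514997/281034 (M = 1544991/843102 = 1544991*(1/843102) = 514997/281034 ≈ 1.8325)
-(15965938023360 + 4488160*M) + 4645254/2500577 = -4488160/(1/(3557346 + 514997/281034)) + 4645254/2500577 = -4488160/(1/(999735690761/281034)) + 4645254*(1/2500577) = -4488160/281034/999735690761 + 4645254/2500577 = -4488160*999735690761/281034 + 4645254/2500577 = -2243486868922944880/140517 + 4645254/2500577 = -5610011664230078002039442/351373578309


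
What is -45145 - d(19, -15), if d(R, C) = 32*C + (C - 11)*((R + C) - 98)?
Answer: -47109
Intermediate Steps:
d(R, C) = 32*C + (-11 + C)*(-98 + C + R) (d(R, C) = 32*C + (-11 + C)*((C + R) - 98) = 32*C + (-11 + C)*(-98 + C + R))
-45145 - d(19, -15) = -45145 - (1078 + (-15)**2 - 77*(-15) - 11*19 - 15*19) = -45145 - (1078 + 225 + 1155 - 209 - 285) = -45145 - 1*1964 = -45145 - 1964 = -47109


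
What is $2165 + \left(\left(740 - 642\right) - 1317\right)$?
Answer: $946$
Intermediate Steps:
$2165 + \left(\left(740 - 642\right) - 1317\right) = 2165 + \left(98 - 1317\right) = 2165 - 1219 = 946$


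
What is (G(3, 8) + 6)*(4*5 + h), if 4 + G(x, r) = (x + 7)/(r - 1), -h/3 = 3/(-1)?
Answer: 696/7 ≈ 99.429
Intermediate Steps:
h = 9 (h = -9/(-1) = -9*(-1) = -3*(-3) = 9)
G(x, r) = -4 + (7 + x)/(-1 + r) (G(x, r) = -4 + (x + 7)/(r - 1) = -4 + (7 + x)/(-1 + r))
(G(3, 8) + 6)*(4*5 + h) = ((11 + 3 - 4*8)/(-1 + 8) + 6)*(4*5 + 9) = ((11 + 3 - 32)/7 + 6)*(20 + 9) = ((1/7)*(-18) + 6)*29 = (-18/7 + 6)*29 = (24/7)*29 = 696/7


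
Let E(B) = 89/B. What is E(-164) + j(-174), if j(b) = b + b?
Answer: -57161/164 ≈ -348.54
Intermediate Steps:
j(b) = 2*b
E(-164) + j(-174) = 89/(-164) + 2*(-174) = 89*(-1/164) - 348 = -89/164 - 348 = -57161/164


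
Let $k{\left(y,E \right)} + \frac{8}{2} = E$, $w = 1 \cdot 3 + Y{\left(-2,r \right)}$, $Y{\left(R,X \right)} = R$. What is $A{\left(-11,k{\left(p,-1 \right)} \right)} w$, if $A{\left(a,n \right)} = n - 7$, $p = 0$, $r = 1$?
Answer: $-12$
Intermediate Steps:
$w = 1$ ($w = 1 \cdot 3 - 2 = 3 - 2 = 1$)
$k{\left(y,E \right)} = -4 + E$
$A{\left(a,n \right)} = -7 + n$ ($A{\left(a,n \right)} = n - 7 = -7 + n$)
$A{\left(-11,k{\left(p,-1 \right)} \right)} w = \left(-7 - 5\right) 1 = \left(-12\right) 1 = -12$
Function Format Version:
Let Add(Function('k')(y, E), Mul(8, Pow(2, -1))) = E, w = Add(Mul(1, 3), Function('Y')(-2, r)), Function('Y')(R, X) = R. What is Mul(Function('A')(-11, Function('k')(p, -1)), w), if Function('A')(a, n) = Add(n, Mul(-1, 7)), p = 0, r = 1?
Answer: -12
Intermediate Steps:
w = 1 (w = Add(Mul(1, 3), -2) = Add(3, -2) = 1)
Function('k')(y, E) = Add(-4, E)
Function('A')(a, n) = Add(-7, n) (Function('A')(a, n) = Add(n, -7) = Add(-7, n))
Mul(Function('A')(-11, Function('k')(p, -1)), w) = Mul(Add(-7, Add(-4, -1)), 1) = Mul(Add(-7, -5), 1) = Mul(-12, 1) = -12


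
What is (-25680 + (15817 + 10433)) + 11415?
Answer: 11985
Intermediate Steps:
(-25680 + (15817 + 10433)) + 11415 = (-25680 + 26250) + 11415 = 570 + 11415 = 11985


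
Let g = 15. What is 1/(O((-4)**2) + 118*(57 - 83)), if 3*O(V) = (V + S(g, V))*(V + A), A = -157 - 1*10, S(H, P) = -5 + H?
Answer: -3/13130 ≈ -0.00022848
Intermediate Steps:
A = -167 (A = -157 - 10 = -167)
O(V) = (-167 + V)*(10 + V)/3 (O(V) = ((V + (-5 + 15))*(V - 167))/3 = ((V + 10)*(-167 + V))/3 = ((10 + V)*(-167 + V))/3 = ((-167 + V)*(10 + V))/3 = (-167 + V)*(10 + V)/3)
1/(O((-4)**2) + 118*(57 - 83)) = 1/((-1670/3 - 157/3*(-4)**2 + ((-4)**2)**2/3) + 118*(57 - 83)) = 1/((-1670/3 - 157/3*16 + (1/3)*16**2) + 118*(-26)) = 1/((-1670/3 - 2512/3 + (1/3)*256) - 3068) = 1/((-1670/3 - 2512/3 + 256/3) - 3068) = 1/(-3926/3 - 3068) = 1/(-13130/3) = -3/13130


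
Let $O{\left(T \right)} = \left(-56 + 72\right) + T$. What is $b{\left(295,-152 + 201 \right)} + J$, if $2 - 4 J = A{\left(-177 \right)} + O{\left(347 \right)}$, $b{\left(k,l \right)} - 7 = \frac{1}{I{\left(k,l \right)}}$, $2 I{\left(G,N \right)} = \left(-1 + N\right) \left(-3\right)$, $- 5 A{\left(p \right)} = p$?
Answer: $- \frac{33161}{360} \approx -92.114$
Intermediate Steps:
$A{\left(p \right)} = - \frac{p}{5}$
$O{\left(T \right)} = 16 + T$
$I{\left(G,N \right)} = \frac{3}{2} - \frac{3 N}{2}$ ($I{\left(G,N \right)} = \frac{\left(-1 + N\right) \left(-3\right)}{2} = \frac{3 - 3 N}{2} = \frac{3}{2} - \frac{3 N}{2}$)
$b{\left(k,l \right)} = 7 + \frac{1}{\frac{3}{2} - \frac{3 l}{2}}$
$J = - \frac{991}{10}$ ($J = \frac{1}{2} - \frac{\left(- \frac{1}{5}\right) \left(-177\right) + \left(16 + 347\right)}{4} = \frac{1}{2} - \frac{\frac{177}{5} + 363}{4} = \frac{1}{2} - \frac{498}{5} = - \frac{991}{10} \approx -99.1$)
$b{\left(295,-152 + 201 \right)} + J = \frac{-23 + 21 \left(-152 + 201\right)}{3 \left(-1 + \left(-152 + 201\right)\right)} - \frac{991}{10} = \frac{-23 + 21 \cdot 49}{3 \left(-1 + 49\right)} - \frac{991}{10} = \frac{-23 + 1029}{3 \cdot 48} - \frac{991}{10} = \frac{1}{3} \cdot \frac{1}{48} \cdot 1006 - \frac{991}{10} = \frac{503}{72} - \frac{991}{10} = - \frac{33161}{360}$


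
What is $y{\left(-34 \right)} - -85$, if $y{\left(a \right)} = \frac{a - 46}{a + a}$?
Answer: $\frac{1465}{17} \approx 86.177$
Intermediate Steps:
$y{\left(a \right)} = \frac{-46 + a}{2 a}$
$y{\left(-34 \right)} - -85 = \frac{-46 - 34}{2 \left(-34\right)} - -85 = \frac{1}{2} \left(- \frac{1}{34}\right) \left(-80\right) + 85 = \frac{20}{17} + 85 = \frac{1465}{17}$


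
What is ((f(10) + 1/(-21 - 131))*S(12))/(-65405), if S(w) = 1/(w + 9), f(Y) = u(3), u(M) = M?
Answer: -13/5964936 ≈ -2.1794e-6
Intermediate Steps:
f(Y) = 3
S(w) = 1/(9 + w)
((f(10) + 1/(-21 - 131))*S(12))/(-65405) = ((3 + 1/(-21 - 131))/(9 + 12))/(-65405) = ((3 + 1/(-152))/21)*(-1/65405) = ((3 - 1/152)*(1/21))*(-1/65405) = ((455/152)*(1/21))*(-1/65405) = (65/456)*(-1/65405) = -13/5964936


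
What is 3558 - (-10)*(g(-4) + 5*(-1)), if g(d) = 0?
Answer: 3508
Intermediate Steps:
3558 - (-10)*(g(-4) + 5*(-1)) = 3558 - (-10)*(0 + 5*(-1)) = 3558 - (-10)*(0 - 5) = 3558 - (-10)*(-5) = 3558 - 1*50 = 3558 - 50 = 3508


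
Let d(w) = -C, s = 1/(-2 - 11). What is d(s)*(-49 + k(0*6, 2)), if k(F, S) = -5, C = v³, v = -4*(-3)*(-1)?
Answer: -93312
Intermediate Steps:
v = -12 (v = 12*(-1) = -12)
C = -1728 (C = (-12)³ = -1728)
s = -1/13 (s = 1/(-13) = -1/13 ≈ -0.076923)
d(w) = 1728 (d(w) = -1*(-1728) = 1728)
d(s)*(-49 + k(0*6, 2)) = 1728*(-49 - 5) = 1728*(-54) = -93312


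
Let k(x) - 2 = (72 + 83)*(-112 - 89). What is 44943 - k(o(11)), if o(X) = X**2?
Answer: 76096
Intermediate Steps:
k(x) = -31153 (k(x) = 2 + (72 + 83)*(-112 - 89) = 2 + 155*(-201) = 2 - 31155 = -31153)
44943 - k(o(11)) = 44943 - 1*(-31153) = 44943 + 31153 = 76096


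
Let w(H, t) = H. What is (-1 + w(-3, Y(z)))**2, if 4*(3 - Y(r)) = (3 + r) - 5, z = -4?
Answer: 16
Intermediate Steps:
Y(r) = 7/2 - r/4 (Y(r) = 3 - ((3 + r) - 5)/4 = 3 - (-2 + r)/4 = 3 + (1/2 - r/4) = 7/2 - r/4)
(-1 + w(-3, Y(z)))**2 = (-1 - 3)**2 = (-4)**2 = 16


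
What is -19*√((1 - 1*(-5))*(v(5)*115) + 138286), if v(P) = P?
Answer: -38*√35434 ≈ -7153.1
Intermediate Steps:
-19*√((1 - 1*(-5))*(v(5)*115) + 138286) = -19*√((1 - 1*(-5))*(5*115) + 138286) = -19*√((1 + 5)*575 + 138286) = -19*√(6*575 + 138286) = -19*√(3450 + 138286) = -38*√35434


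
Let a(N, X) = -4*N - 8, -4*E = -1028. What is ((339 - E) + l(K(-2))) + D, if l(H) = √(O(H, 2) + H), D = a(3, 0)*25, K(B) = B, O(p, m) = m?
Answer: -418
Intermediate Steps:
E = 257 (E = -¼*(-1028) = 257)
a(N, X) = -8 - 4*N
D = -500 (D = (-8 - 4*3)*25 = (-8 - 12)*25 = -20*25 = -500)
l(H) = √(2 + H)
((339 - E) + l(K(-2))) + D = ((339 - 1*257) + √(2 - 2)) - 500 = ((339 - 257) + √0) - 500 = (82 + 0) - 500 = 82 - 500 = -418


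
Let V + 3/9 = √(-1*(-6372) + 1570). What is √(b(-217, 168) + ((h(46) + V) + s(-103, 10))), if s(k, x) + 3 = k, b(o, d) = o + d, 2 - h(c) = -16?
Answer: √(-1236 + 171*√22)/3 ≈ 6.9437*I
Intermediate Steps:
h(c) = 18 (h(c) = 2 - 1*(-16) = 2 + 16 = 18)
b(o, d) = d + o
s(k, x) = -3 + k
V = -⅓ + 19*√22 (V = -⅓ + √(-1*(-6372) + 1570) = -⅓ + √(6372 + 1570) = -⅓ + √7942 = -⅓ + 19*√22 ≈ 88.785)
√(b(-217, 168) + ((h(46) + V) + s(-103, 10))) = √((168 - 217) + ((18 + (-⅓ + 19*√22)) + (-3 - 103))) = √(-49 + ((53/3 + 19*√22) - 106)) = √(-49 + (-265/3 + 19*√22)) = √(-412/3 + 19*√22)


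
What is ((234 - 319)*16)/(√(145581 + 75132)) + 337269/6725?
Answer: 337269/6725 - 1360*√220713/220713 ≈ 47.257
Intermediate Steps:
((234 - 319)*16)/(√(145581 + 75132)) + 337269/6725 = (-85*16)/(√220713) + 337269*(1/6725) = -1360*√220713/220713 + 337269/6725 = 337269/6725 - 1360*√220713/220713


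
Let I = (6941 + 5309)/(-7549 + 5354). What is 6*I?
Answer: -14700/439 ≈ -33.485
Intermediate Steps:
I = -2450/439 (I = 12250/(-2195) = 12250*(-1/2195) = -2450/439 ≈ -5.5809)
6*I = 6*(-2450/439) = -14700/439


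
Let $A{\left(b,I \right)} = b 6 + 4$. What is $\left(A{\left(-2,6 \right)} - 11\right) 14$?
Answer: $-266$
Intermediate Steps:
$A{\left(b,I \right)} = 4 + 6 b$ ($A{\left(b,I \right)} = 6 b + 4 = 4 + 6 b$)
$\left(A{\left(-2,6 \right)} - 11\right) 14 = \left(\left(4 + 6 \left(-2\right)\right) - 11\right) 14 = \left(\left(4 - 12\right) - 11\right) 14 = \left(-8 - 11\right) 14 = \left(-19\right) 14 = -266$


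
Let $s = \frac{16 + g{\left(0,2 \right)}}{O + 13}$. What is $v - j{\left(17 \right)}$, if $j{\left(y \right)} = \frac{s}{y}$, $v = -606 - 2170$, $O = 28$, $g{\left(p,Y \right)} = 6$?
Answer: $- \frac{1934894}{697} \approx -2776.0$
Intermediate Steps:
$s = \frac{22}{41}$ ($s = \frac{16 + 6}{28 + 13} = \frac{22}{41} \approx 0.53659$)
$v = -2776$ ($v = -606 - 2170 = -2776$)
$j{\left(y \right)} = \frac{22}{41 y}$
$v - j{\left(17 \right)} = -2776 - \frac{22}{41 \cdot 17} = -2776 - \frac{22}{41} \cdot \frac{1}{17} = -2776 - \frac{22}{697} = - \frac{1934894}{697}$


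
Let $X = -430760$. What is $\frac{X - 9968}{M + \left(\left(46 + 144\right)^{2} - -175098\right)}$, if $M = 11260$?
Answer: $- \frac{220364}{111229} \approx -1.9812$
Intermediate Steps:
$\frac{X - 9968}{M + \left(\left(46 + 144\right)^{2} - -175098\right)} = \frac{-430760 - 9968}{11260 + \left(\left(46 + 144\right)^{2} - -175098\right)} = - \frac{440728}{11260 + \left(190^{2} + 175098\right)} = - \frac{440728}{11260 + \left(36100 + 175098\right)} = - \frac{440728}{11260 + 211198} = - \frac{440728}{222458} = \left(-440728\right) \frac{1}{222458} = - \frac{220364}{111229}$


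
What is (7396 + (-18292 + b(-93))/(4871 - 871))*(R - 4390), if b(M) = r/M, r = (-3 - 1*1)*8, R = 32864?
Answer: 9786552510403/46500 ≈ 2.1046e+8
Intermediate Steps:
r = -32 (r = (-3 - 1)*8 = -4*8 = -32)
b(M) = -32/M
(7396 + (-18292 + b(-93))/(4871 - 871))*(R - 4390) = (7396 + (-18292 - 32/(-93))/(4871 - 871))*(32864 - 4390) = (7396 + (-18292 - 32*(-1/93))/4000)*28474 = (7396 + (-18292 + 32/93)*(1/4000))*28474 = (7396 - 1701124/93*1/4000)*28474 = (7396 - 425281/93000)*28474 = (687402719/93000)*28474 = 9786552510403/46500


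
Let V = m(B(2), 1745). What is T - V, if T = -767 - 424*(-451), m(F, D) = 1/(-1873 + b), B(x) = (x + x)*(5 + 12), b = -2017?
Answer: 740877731/3890 ≈ 1.9046e+5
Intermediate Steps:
B(x) = 34*x (B(x) = (2*x)*17 = 34*x)
m(F, D) = -1/3890 (m(F, D) = 1/(-1873 - 2017) = 1/(-3890) = -1/3890)
T = 190457 (T = -767 + 191224 = 190457)
V = -1/3890 ≈ -0.00025707
T - V = 190457 - 1*(-1/3890) = 190457 + 1/3890 = 740877731/3890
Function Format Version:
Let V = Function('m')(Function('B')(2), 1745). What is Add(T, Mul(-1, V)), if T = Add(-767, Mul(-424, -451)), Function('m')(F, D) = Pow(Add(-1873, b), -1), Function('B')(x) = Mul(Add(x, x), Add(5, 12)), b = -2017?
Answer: Rational(740877731, 3890) ≈ 1.9046e+5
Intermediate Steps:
Function('B')(x) = Mul(34, x) (Function('B')(x) = Mul(Mul(2, x), 17) = Mul(34, x))
Function('m')(F, D) = Rational(-1, 3890) (Function('m')(F, D) = Pow(Add(-1873, -2017), -1) = Pow(-3890, -1) = Rational(-1, 3890))
T = 190457 (T = Add(-767, 191224) = 190457)
V = Rational(-1, 3890) ≈ -0.00025707
Add(T, Mul(-1, V)) = Add(190457, Mul(-1, Rational(-1, 3890))) = Add(190457, Rational(1, 3890)) = Rational(740877731, 3890)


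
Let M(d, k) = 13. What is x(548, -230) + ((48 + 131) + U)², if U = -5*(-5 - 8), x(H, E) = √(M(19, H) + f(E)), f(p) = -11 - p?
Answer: 59536 + 2*√58 ≈ 59551.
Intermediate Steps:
x(H, E) = √(2 - E) (x(H, E) = √(13 + (-11 - E)) = √(2 - E))
U = 65 (U = -5*(-13) = 65)
x(548, -230) + ((48 + 131) + U)² = √(2 - 1*(-230)) + ((48 + 131) + 65)² = √(2 + 230) + (179 + 65)² = √232 + 244² = 2*√58 + 59536 = 59536 + 2*√58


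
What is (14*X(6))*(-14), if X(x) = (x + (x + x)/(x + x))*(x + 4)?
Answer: -13720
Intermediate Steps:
X(x) = (1 + x)*(4 + x) (X(x) = (x + (2*x)/((2*x)))*(4 + x) = (x + (2*x)*(1/(2*x)))*(4 + x) = (x + 1)*(4 + x) = (1 + x)*(4 + x))
(14*X(6))*(-14) = (14*(4 + 6² + 5*6))*(-14) = (14*(4 + 36 + 30))*(-14) = (14*70)*(-14) = 980*(-14) = -13720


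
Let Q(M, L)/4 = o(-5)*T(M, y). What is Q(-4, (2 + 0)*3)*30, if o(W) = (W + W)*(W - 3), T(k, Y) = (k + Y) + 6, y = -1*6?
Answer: -38400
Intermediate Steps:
y = -6
T(k, Y) = 6 + Y + k (T(k, Y) = (Y + k) + 6 = 6 + Y + k)
o(W) = 2*W*(-3 + W) (o(W) = (2*W)*(-3 + W) = 2*W*(-3 + W))
Q(M, L) = 320*M (Q(M, L) = 4*((2*(-5)*(-3 - 5))*(6 - 6 + M)) = 4*((2*(-5)*(-8))*M) = 4*(80*M) = 320*M)
Q(-4, (2 + 0)*3)*30 = (320*(-4))*30 = -1280*30 = -38400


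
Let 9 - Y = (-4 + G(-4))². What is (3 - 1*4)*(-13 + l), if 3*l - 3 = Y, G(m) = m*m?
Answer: 57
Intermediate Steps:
G(m) = m²
Y = -135 (Y = 9 - (-4 + (-4)²)² = 9 - (-4 + 16)² = 9 - 1*12² = 9 - 1*144 = 9 - 144 = -135)
l = -44 (l = 1 + (⅓)*(-135) = 1 - 45 = -44)
(3 - 1*4)*(-13 + l) = (3 - 1*4)*(-13 - 44) = (3 - 4)*(-57) = -1*(-57) = 57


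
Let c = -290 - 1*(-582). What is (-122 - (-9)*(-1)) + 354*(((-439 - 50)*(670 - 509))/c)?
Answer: -13954159/146 ≈ -95576.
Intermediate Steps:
c = 292 (c = -290 + 582 = 292)
(-122 - (-9)*(-1)) + 354*(((-439 - 50)*(670 - 509))/c) = (-122 - (-9)*(-1)) + 354*(((-439 - 50)*(670 - 509))/292) = (-122 - 1*9) + 354*(-489*161*(1/292)) = (-122 - 9) + 354*(-78729*1/292) = -131 + 354*(-78729/292) = -131 - 13935033/146 = -13954159/146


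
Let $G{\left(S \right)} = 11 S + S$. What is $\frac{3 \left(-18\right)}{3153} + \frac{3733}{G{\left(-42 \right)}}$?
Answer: $- \frac{3932455}{529704} \approx -7.4239$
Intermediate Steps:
$G{\left(S \right)} = 12 S$
$\frac{3 \left(-18\right)}{3153} + \frac{3733}{G{\left(-42 \right)}} = \frac{3 \left(-18\right)}{3153} + \frac{3733}{12 \left(-42\right)} = \left(-54\right) \frac{1}{3153} + \frac{3733}{-504} = - \frac{18}{1051} + 3733 \left(- \frac{1}{504}\right) = - \frac{18}{1051} - \frac{3733}{504} = - \frac{3932455}{529704}$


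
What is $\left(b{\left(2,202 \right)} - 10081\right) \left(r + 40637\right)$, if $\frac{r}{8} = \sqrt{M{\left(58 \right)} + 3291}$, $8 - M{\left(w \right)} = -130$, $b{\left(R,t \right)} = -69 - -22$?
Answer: $-411571536 - 243072 \sqrt{381} \approx -4.1632 \cdot 10^{8}$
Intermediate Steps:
$b{\left(R,t \right)} = -47$ ($b{\left(R,t \right)} = -69 + 22 = -47$)
$M{\left(w \right)} = 138$ ($M{\left(w \right)} = 8 - -130 = 8 + 130 = 138$)
$r = 24 \sqrt{381}$ ($r = 8 \sqrt{138 + 3291} = 8 \sqrt{3429} = 8 \cdot 3 \sqrt{381} = 24 \sqrt{381} \approx 468.46$)
$\left(b{\left(2,202 \right)} - 10081\right) \left(r + 40637\right) = \left(-47 - 10081\right) \left(24 \sqrt{381} + 40637\right) = - 10128 \left(40637 + 24 \sqrt{381}\right) = -411571536 - 243072 \sqrt{381}$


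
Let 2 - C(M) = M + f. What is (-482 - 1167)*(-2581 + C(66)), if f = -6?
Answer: 4351711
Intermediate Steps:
C(M) = 8 - M (C(M) = 2 - (M - 6) = 2 - (-6 + M) = 2 + (6 - M) = 8 - M)
(-482 - 1167)*(-2581 + C(66)) = (-482 - 1167)*(-2581 + (8 - 1*66)) = -1649*(-2581 + (8 - 66)) = -1649*(-2581 - 58) = -1649*(-2639) = 4351711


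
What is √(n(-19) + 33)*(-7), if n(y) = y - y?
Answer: -7*√33 ≈ -40.212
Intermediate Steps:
n(y) = 0
√(n(-19) + 33)*(-7) = √(0 + 33)*(-7) = √33*(-7) = -7*√33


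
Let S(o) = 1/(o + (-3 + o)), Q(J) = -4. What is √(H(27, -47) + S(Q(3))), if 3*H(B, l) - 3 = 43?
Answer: √16599/33 ≈ 3.9042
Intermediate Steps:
H(B, l) = 46/3 (H(B, l) = 1 + (⅓)*43 = 1 + 43/3 = 46/3)
S(o) = 1/(-3 + 2*o)
√(H(27, -47) + S(Q(3))) = √(46/3 + 1/(-3 + 2*(-4))) = √(46/3 + 1/(-3 - 8)) = √(46/3 + 1/(-11)) = √(46/3 - 1/11) = √(503/33) = √16599/33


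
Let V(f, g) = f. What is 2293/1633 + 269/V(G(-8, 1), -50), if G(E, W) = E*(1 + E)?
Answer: 567685/91448 ≈ 6.2077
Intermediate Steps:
2293/1633 + 269/V(G(-8, 1), -50) = 2293/1633 + 269/((-8*(1 - 8))) = 2293*(1/1633) + 269/((-8*(-7))) = 2293/1633 + 269/56 = 567685/91448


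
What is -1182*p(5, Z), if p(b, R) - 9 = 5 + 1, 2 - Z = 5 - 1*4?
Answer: -17730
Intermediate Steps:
Z = 1 (Z = 2 - (5 - 1*4) = 2 - (5 - 4) = 2 - 1*1 = 2 - 1 = 1)
p(b, R) = 15 (p(b, R) = 9 + (5 + 1) = 9 + 6 = 15)
-1182*p(5, Z) = -1182*15 = -17730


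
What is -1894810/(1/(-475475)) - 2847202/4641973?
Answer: 4182114945567464548/4641973 ≈ 9.0093e+11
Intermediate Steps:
-1894810/(1/(-475475)) - 2847202/4641973 = -1894810/(-1/475475) - 2847202*1/4641973 = -1894810*(-475475) - 2847202/4641973 = 900934784750 - 2847202/4641973 = 4182114945567464548/4641973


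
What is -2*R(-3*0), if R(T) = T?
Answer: 0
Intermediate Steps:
-2*R(-3*0) = -(-6)*0 = -2*0 = 0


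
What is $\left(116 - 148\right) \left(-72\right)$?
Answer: $2304$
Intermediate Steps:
$\left(116 - 148\right) \left(-72\right) = \left(-32\right) \left(-72\right) = 2304$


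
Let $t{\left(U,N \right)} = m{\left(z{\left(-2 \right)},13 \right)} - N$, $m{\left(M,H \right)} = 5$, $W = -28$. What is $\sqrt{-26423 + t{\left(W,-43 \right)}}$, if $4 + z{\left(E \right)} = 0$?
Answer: $5 i \sqrt{1055} \approx 162.4 i$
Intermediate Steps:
$z{\left(E \right)} = -4$ ($z{\left(E \right)} = -4 + 0 = -4$)
$t{\left(U,N \right)} = 5 - N$
$\sqrt{-26423 + t{\left(W,-43 \right)}} = \sqrt{-26423 + \left(5 - -43\right)} = \sqrt{-26423 + \left(5 + 43\right)} = \sqrt{-26423 + 48} = \sqrt{-26375} = 5 i \sqrt{1055}$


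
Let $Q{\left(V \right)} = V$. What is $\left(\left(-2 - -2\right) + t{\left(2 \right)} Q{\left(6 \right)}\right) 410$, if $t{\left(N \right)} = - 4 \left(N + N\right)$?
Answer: $-39360$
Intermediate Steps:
$t{\left(N \right)} = - 8 N$ ($t{\left(N \right)} = - 4 \cdot 2 N = - 8 N$)
$\left(\left(-2 - -2\right) + t{\left(2 \right)} Q{\left(6 \right)}\right) 410 = \left(\left(-2 - -2\right) + \left(-8\right) 2 \cdot 6\right) 410 = \left(\left(-2 + 2\right) - 96\right) 410 = \left(0 - 96\right) 410 = \left(-96\right) 410 = -39360$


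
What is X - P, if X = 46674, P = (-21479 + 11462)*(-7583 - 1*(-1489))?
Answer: -60996924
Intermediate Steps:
P = 61043598 (P = -10017*(-7583 + 1489) = -10017*(-6094) = 61043598)
X - P = 46674 - 1*61043598 = 46674 - 61043598 = -60996924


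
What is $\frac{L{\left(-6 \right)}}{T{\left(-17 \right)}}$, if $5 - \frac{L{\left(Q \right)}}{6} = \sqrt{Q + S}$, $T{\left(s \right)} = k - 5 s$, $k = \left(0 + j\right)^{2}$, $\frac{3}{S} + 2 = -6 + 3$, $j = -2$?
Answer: $\frac{30}{89} - \frac{6 i \sqrt{165}}{445} \approx 0.33708 - 0.17319 i$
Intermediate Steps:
$S = - \frac{3}{5}$ ($S = \frac{3}{-2 + \left(-6 + 3\right)} = \frac{3}{-2 - 3} = \frac{3}{-5} = 3 \left(- \frac{1}{5}\right) = - \frac{3}{5} \approx -0.6$)
$k = 4$ ($k = \left(0 - 2\right)^{2} = \left(-2\right)^{2} = 4$)
$T{\left(s \right)} = 4 - 5 s$
$L{\left(Q \right)} = 30 - 6 \sqrt{- \frac{3}{5} + Q}$ ($L{\left(Q \right)} = 30 - 6 \sqrt{Q - \frac{3}{5}} = 30 - 6 \sqrt{- \frac{3}{5} + Q}$)
$\frac{L{\left(-6 \right)}}{T{\left(-17 \right)}} = \frac{30 - \frac{6 \sqrt{-15 + 25 \left(-6\right)}}{5}}{4 - -85} = \frac{30 - \frac{6 \sqrt{-15 - 150}}{5}}{4 + 85} = \frac{30 - \frac{6 \sqrt{-165}}{5}}{89} = \left(30 - \frac{6 i \sqrt{165}}{5}\right) \frac{1}{89} = \frac{30}{89} - \frac{6 i \sqrt{165}}{445}$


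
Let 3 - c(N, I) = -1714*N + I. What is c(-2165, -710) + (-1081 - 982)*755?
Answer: -5267662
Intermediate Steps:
c(N, I) = 3 - I + 1714*N (c(N, I) = 3 - (-1714*N + I) = 3 - (I - 1714*N) = 3 + (-I + 1714*N) = 3 - I + 1714*N)
c(-2165, -710) + (-1081 - 982)*755 = (3 - 1*(-710) + 1714*(-2165)) + (-1081 - 982)*755 = (3 + 710 - 3710810) - 2063*755 = -3710097 - 1557565 = -5267662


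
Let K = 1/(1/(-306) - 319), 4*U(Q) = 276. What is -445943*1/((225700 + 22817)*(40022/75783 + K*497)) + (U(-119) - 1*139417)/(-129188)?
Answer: 8214375842019335119/2911839784024172244 ≈ 2.8210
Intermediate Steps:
U(Q) = 69 (U(Q) = (¼)*276 = 69)
K = -306/97615 (K = 1/(-1/306 - 319) = 1/(-97615/306) = -306/97615 ≈ -0.0031348)
-445943*1/((225700 + 22817)*(40022/75783 + K*497)) + (U(-119) - 1*139417)/(-129188) = -445943*1/((225700 + 22817)*(40022/75783 - 306/97615*497)) + (69 - 1*139417)/(-129188) = -445943*1/(248517*(40022*(1/75783) - 21726/13945)) + (69 - 139417)*(-1/129188) = -445943*1/(248517*(40022/75783 - 21726/13945)) - 139348*(-1/129188) = -445943/(248517*(-1088354668/1056793935)) + 34837/32297 = -445943/(-90158212342452/352264645) + 34837/32297 = -445943*(-352264645/90158212342452) + 34837/32297 = 157089952585235/90158212342452 + 34837/32297 = 8214375842019335119/2911839784024172244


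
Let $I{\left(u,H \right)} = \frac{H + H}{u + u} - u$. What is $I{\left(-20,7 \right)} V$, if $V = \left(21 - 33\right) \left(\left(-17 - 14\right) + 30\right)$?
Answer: $\frac{1179}{5} \approx 235.8$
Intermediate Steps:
$I{\left(u,H \right)} = - u + \frac{H}{u}$ ($I{\left(u,H \right)} = \frac{2 H}{2 u} - u = 2 H \frac{1}{2 u} - u = \frac{H}{u} - u = - u + \frac{H}{u}$)
$V = 12$ ($V = - 12 \left(\left(-17 - 14\right) + 30\right) = - 12 \left(-31 + 30\right) = \left(-12\right) \left(-1\right) = 12$)
$I{\left(-20,7 \right)} V = \left(\left(-1\right) \left(-20\right) + \frac{7}{-20}\right) 12 = \left(20 + 7 \left(- \frac{1}{20}\right)\right) 12 = \left(20 - \frac{7}{20}\right) 12 = \frac{393}{20} \cdot 12 = \frac{1179}{5}$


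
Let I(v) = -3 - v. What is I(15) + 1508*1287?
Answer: 1940778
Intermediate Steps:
I(15) + 1508*1287 = (-3 - 1*15) + 1508*1287 = (-3 - 15) + 1940796 = -18 + 1940796 = 1940778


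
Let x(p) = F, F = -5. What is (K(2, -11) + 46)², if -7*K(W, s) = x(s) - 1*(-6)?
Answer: 103041/49 ≈ 2102.9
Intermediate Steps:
x(p) = -5
K(W, s) = -⅐ (K(W, s) = -(-5 - 1*(-6))/7 = -(-5 + 6)/7 = -⅐*1 = -⅐)
(K(2, -11) + 46)² = (-⅐ + 46)² = (321/7)² = 103041/49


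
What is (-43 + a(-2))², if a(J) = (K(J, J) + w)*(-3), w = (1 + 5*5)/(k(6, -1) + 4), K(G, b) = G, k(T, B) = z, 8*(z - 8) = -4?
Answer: 1014049/529 ≈ 1916.9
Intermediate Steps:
z = 15/2 (z = 8 + (⅛)*(-4) = 8 - ½ = 15/2 ≈ 7.5000)
k(T, B) = 15/2
w = 52/23 (w = (1 + 5*5)/(15/2 + 4) = (1 + 25)/(23/2) = 26*(2/23) = 52/23 ≈ 2.2609)
a(J) = -156/23 - 3*J (a(J) = (J + 52/23)*(-3) = (52/23 + J)*(-3) = -156/23 - 3*J)
(-43 + a(-2))² = (-43 + (-156/23 - 3*(-2)))² = (-43 + (-156/23 + 6))² = (-43 - 18/23)² = (-1007/23)² = 1014049/529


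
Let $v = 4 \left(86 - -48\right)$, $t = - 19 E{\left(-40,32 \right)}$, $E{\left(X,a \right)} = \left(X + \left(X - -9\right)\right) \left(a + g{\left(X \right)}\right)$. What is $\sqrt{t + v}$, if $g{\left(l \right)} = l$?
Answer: $4 i \sqrt{641} \approx 101.27 i$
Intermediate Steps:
$E{\left(X,a \right)} = \left(9 + 2 X\right) \left(X + a\right)$ ($E{\left(X,a \right)} = \left(X + \left(X - -9\right)\right) \left(a + X\right) = \left(X + \left(X + 9\right)\right) \left(X + a\right) = \left(X + \left(9 + X\right)\right) \left(X + a\right) = \left(9 + 2 X\right) \left(X + a\right)$)
$t = -10792$ ($t = - 19 \left(2 \left(-40\right)^{2} + 9 \left(-40\right) + 9 \cdot 32 + 2 \left(-40\right) 32\right) = - 19 \left(2 \cdot 1600 - 360 + 288 - 2560\right) = - 19 \left(3200 - 360 + 288 - 2560\right) = \left(-19\right) 568 = -10792$)
$v = 536$ ($v = 4 \left(86 + 48\right) = 4 \cdot 134 = 536$)
$\sqrt{t + v} = \sqrt{-10792 + 536} = \sqrt{-10256} = 4 i \sqrt{641}$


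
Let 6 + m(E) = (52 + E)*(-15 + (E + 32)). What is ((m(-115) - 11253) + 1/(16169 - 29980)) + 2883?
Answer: -30411823/13811 ≈ -2202.0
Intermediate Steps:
m(E) = -6 + (17 + E)*(52 + E) (m(E) = -6 + (52 + E)*(-15 + (E + 32)) = -6 + (52 + E)*(-15 + (32 + E)) = -6 + (52 + E)*(17 + E) = -6 + (17 + E)*(52 + E))
((m(-115) - 11253) + 1/(16169 - 29980)) + 2883 = (((878 + (-115)² + 69*(-115)) - 11253) + 1/(16169 - 29980)) + 2883 = (((878 + 13225 - 7935) - 11253) + 1/(-13811)) + 2883 = ((6168 - 11253) - 1/13811) + 2883 = (-5085 - 1/13811) + 2883 = -70228936/13811 + 2883 = -30411823/13811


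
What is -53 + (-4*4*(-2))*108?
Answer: 3403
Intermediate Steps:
-53 + (-4*4*(-2))*108 = -53 - 16*(-2)*108 = -53 + 32*108 = -53 + 3456 = 3403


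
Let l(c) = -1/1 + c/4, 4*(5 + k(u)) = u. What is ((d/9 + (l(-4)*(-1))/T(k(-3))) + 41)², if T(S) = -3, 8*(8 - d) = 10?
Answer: 243049/144 ≈ 1687.8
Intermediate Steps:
d = 27/4 (d = 8 - ⅛*10 = 8 - 5/4 = 27/4 ≈ 6.7500)
k(u) = -5 + u/4
l(c) = -1 + c/4 (l(c) = -1*1 + c*(¼) = -1 + c/4)
((d/9 + (l(-4)*(-1))/T(k(-3))) + 41)² = (((27/4)/9 + ((-1 + (¼)*(-4))*(-1))/(-3)) + 41)² = (((27/4)*(⅑) + ((-1 - 1)*(-1))*(-⅓)) + 41)² = ((¾ - 2*(-1)*(-⅓)) + 41)² = ((¾ + 2*(-⅓)) + 41)² = ((¾ - ⅔) + 41)² = (1/12 + 41)² = (493/12)² = 243049/144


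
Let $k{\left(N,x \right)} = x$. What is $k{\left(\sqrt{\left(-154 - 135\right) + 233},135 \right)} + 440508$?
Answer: $440643$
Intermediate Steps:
$k{\left(\sqrt{\left(-154 - 135\right) + 233},135 \right)} + 440508 = 135 + 440508 = 440643$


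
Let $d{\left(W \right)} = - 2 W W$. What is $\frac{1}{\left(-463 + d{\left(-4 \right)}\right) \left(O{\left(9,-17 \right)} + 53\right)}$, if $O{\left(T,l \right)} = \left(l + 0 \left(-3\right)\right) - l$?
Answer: $- \frac{1}{26235} \approx -3.8117 \cdot 10^{-5}$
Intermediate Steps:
$d{\left(W \right)} = - 2 W^{2}$
$O{\left(T,l \right)} = 0$ ($O{\left(T,l \right)} = \left(l + 0\right) - l = l - l = 0$)
$\frac{1}{\left(-463 + d{\left(-4 \right)}\right) \left(O{\left(9,-17 \right)} + 53\right)} = \frac{1}{\left(-463 - 2 \left(-4\right)^{2}\right) \left(0 + 53\right)} = \frac{1}{\left(-463 - 32\right) 53} = \frac{1}{\left(-495\right) 53} = \frac{1}{-26235} = - \frac{1}{26235}$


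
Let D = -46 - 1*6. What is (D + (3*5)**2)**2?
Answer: 29929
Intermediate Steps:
D = -52 (D = -46 - 6 = -52)
(D + (3*5)**2)**2 = (-52 + (3*5)**2)**2 = (-52 + 15**2)**2 = (-52 + 225)**2 = 173**2 = 29929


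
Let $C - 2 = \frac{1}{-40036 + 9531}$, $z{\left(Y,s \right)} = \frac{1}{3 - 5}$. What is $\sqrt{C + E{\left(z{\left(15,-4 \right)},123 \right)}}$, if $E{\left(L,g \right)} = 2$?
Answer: $\frac{\sqrt{3722189595}}{30505} \approx 2.0$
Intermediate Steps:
$z{\left(Y,s \right)} = - \frac{1}{2}$ ($z{\left(Y,s \right)} = \frac{1}{-2} = - \frac{1}{2}$)
$C = \frac{61009}{30505}$ ($C = 2 + \frac{1}{-40036 + 9531} = 2 + \frac{1}{-30505} = 2 - \frac{1}{30505} = \frac{61009}{30505} \approx 2.0$)
$\sqrt{C + E{\left(z{\left(15,-4 \right)},123 \right)}} = \sqrt{\frac{61009}{30505} + 2} = \sqrt{\frac{122019}{30505}} = \frac{\sqrt{3722189595}}{30505}$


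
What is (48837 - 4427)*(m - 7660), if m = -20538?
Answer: -1252273180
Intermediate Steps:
(48837 - 4427)*(m - 7660) = (48837 - 4427)*(-20538 - 7660) = 44410*(-28198) = -1252273180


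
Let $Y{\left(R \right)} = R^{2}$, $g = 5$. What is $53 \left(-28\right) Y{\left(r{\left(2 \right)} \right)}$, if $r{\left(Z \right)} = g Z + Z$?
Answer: $-213696$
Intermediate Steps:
$r{\left(Z \right)} = 6 Z$ ($r{\left(Z \right)} = 5 Z + Z = 6 Z$)
$53 \left(-28\right) Y{\left(r{\left(2 \right)} \right)} = 53 \left(-28\right) \left(6 \cdot 2\right)^{2} = - 1484 \cdot 12^{2} = \left(-1484\right) 144 = -213696$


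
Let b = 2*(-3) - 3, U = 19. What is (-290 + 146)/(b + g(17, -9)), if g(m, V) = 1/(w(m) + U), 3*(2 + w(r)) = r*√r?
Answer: 335376/21113 + 816*√17/21113 ≈ 16.044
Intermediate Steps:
w(r) = -2 + r^(3/2)/3 (w(r) = -2 + (r*√r)/3 = -2 + r^(3/2)/3)
b = -9 (b = -6 - 3 = -9)
g(m, V) = 1/(17 + m^(3/2)/3) (g(m, V) = 1/((-2 + m^(3/2)/3) + 19) = 1/(17 + m^(3/2)/3))
(-290 + 146)/(b + g(17, -9)) = (-290 + 146)/(-9 + 3/(51 + 17^(3/2))) = -144/(-9 + 3/(51 + 17*√17))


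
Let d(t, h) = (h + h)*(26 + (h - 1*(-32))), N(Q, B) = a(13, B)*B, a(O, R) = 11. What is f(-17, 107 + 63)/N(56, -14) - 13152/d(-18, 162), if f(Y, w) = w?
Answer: -13393/10395 ≈ -1.2884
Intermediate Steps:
N(Q, B) = 11*B
d(t, h) = 2*h*(58 + h) (d(t, h) = (2*h)*(26 + (h + 32)) = (2*h)*(26 + (32 + h)) = (2*h)*(58 + h) = 2*h*(58 + h))
f(-17, 107 + 63)/N(56, -14) - 13152/d(-18, 162) = (107 + 63)/((11*(-14))) - 13152*1/(324*(58 + 162)) = 170/(-154) - 13152/(2*162*220) = 170*(-1/154) - 13152/71280 = -85/77 - 13152*1/71280 = -85/77 - 274/1485 = -13393/10395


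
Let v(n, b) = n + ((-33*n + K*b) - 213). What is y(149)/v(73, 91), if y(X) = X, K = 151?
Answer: 149/11192 ≈ 0.013313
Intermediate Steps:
v(n, b) = -213 - 32*n + 151*b (v(n, b) = n + ((-33*n + 151*b) - 213) = n + (-213 - 33*n + 151*b) = -213 - 32*n + 151*b)
y(149)/v(73, 91) = 149/(-213 - 32*73 + 151*91) = 149/(-213 - 2336 + 13741) = 149/11192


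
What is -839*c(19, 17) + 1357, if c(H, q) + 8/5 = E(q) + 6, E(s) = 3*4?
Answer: -62013/5 ≈ -12403.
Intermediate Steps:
E(s) = 12
c(H, q) = 82/5 (c(H, q) = -8/5 + (12 + 6) = -8/5 + 18 = 82/5)
-839*c(19, 17) + 1357 = -839*82/5 + 1357 = -68798/5 + 1357 = -62013/5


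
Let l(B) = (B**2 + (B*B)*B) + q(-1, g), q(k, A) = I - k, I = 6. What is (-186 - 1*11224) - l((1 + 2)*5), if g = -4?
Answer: -15017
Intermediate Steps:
q(k, A) = 6 - k
l(B) = 7 + B**2 + B**3 (l(B) = (B**2 + (B*B)*B) + (6 - 1*(-1)) = (B**2 + B**2*B) + (6 + 1) = (B**2 + B**3) + 7 = 7 + B**2 + B**3)
(-186 - 1*11224) - l((1 + 2)*5) = (-186 - 1*11224) - (7 + ((1 + 2)*5)**2 + ((1 + 2)*5)**3) = (-186 - 11224) - (7 + (3*5)**2 + (3*5)**3) = -11410 - (7 + 15**2 + 15**3) = -11410 - (7 + 225 + 3375) = -11410 - 1*3607 = -11410 - 3607 = -15017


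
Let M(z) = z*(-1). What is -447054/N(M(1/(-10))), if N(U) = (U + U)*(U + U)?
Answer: -11176350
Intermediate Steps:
M(z) = -z
N(U) = 4*U**2 (N(U) = (2*U)*(2*U) = 4*U**2)
-447054/N(M(1/(-10))) = -447054/(4*(-1/(-10))**2) = -447054/(4*(-1*(-1/10))**2) = -447054/(4*(1/10)**2) = -447054/(4*(1/100)) = -447054/1/25 = -447054*25 = -11176350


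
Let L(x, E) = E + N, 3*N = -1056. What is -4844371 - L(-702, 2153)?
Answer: -4846172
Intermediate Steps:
N = -352 (N = (1/3)*(-1056) = -352)
L(x, E) = -352 + E (L(x, E) = E - 352 = -352 + E)
-4844371 - L(-702, 2153) = -4844371 - (-352 + 2153) = -4844371 - 1*1801 = -4844371 - 1801 = -4846172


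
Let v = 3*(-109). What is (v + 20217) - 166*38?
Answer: 13582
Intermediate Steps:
v = -327
(v + 20217) - 166*38 = (-327 + 20217) - 166*38 = 19890 - 6308 = 13582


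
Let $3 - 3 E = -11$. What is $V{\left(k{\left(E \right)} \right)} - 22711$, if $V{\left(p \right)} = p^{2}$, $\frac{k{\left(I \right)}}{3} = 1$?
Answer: $-22702$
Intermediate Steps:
$E = \frac{14}{3}$ ($E = 1 - - \frac{11}{3} = 1 + \frac{11}{3} = \frac{14}{3} \approx 4.6667$)
$k{\left(I \right)} = 3$ ($k{\left(I \right)} = 3 \cdot 1 = 3$)
$V{\left(k{\left(E \right)} \right)} - 22711 = 3^{2} - 22711 = 9 - 22711 = -22702$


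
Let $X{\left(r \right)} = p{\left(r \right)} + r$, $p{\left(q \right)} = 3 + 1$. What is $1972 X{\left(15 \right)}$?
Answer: $37468$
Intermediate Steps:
$p{\left(q \right)} = 4$
$X{\left(r \right)} = 4 + r$
$1972 X{\left(15 \right)} = 1972 \left(4 + 15\right) = 1972 \cdot 19 = 37468$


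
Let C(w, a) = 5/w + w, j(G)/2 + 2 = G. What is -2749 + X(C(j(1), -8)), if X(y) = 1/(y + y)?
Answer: -24742/9 ≈ -2749.1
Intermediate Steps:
j(G) = -4 + 2*G
C(w, a) = w + 5/w
X(y) = 1/(2*y)
-2749 + X(C(j(1), -8)) = -2749 + 1/(2*((-4 + 2*1) + 5/(-4 + 2*1))) = -2749 + 1/(2*((-4 + 2) + 5/(-4 + 2))) = -2749 + 1/(2*(-2 + 5/(-2))) = -2749 + 1/(2*(-2 + 5*(-½))) = -2749 + 1/(2*(-2 - 5/2)) = -2749 + 1/(2*(-9/2)) = -2749 + (½)*(-2/9) = -2749 - ⅑ = -24742/9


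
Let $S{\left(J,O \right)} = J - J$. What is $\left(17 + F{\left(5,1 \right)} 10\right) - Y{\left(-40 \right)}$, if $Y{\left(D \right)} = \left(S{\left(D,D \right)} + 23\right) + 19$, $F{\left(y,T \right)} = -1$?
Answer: $-35$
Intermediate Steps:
$S{\left(J,O \right)} = 0$
$Y{\left(D \right)} = 42$ ($Y{\left(D \right)} = \left(0 + 23\right) + 19 = 23 + 19 = 42$)
$\left(17 + F{\left(5,1 \right)} 10\right) - Y{\left(-40 \right)} = \left(17 - 10\right) - 42 = 7 - 42 = -35$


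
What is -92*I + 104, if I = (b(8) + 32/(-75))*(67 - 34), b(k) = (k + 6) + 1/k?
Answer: -2074207/50 ≈ -41484.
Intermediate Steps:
b(k) = 6 + k + 1/k (b(k) = (6 + k) + 1/k = 6 + k + 1/k)
I = 90409/200 (I = ((6 + 8 + 1/8) + 32/(-75))*(67 - 34) = ((6 + 8 + ⅛) + 32*(-1/75))*33 = (113/8 - 32/75)*33 = (8219/600)*33 = 90409/200 ≈ 452.04)
-92*I + 104 = -92*90409/200 + 104 = -2079407/50 + 104 = -2074207/50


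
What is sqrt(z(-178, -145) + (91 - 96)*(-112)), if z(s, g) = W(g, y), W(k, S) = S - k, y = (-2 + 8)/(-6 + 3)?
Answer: sqrt(703) ≈ 26.514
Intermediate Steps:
y = -2 (y = 6/(-3) = 6*(-1/3) = -2)
z(s, g) = -2 - g
sqrt(z(-178, -145) + (91 - 96)*(-112)) = sqrt((-2 - 1*(-145)) + (91 - 96)*(-112)) = sqrt((-2 + 145) - 5*(-112)) = sqrt(143 + 560) = sqrt(703)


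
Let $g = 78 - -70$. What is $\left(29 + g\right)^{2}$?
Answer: $31329$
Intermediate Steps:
$g = 148$ ($g = 78 + 70 = 148$)
$\left(29 + g\right)^{2} = \left(29 + 148\right)^{2} = 177^{2} = 31329$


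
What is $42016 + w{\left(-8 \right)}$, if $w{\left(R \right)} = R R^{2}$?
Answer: $41504$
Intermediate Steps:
$w{\left(R \right)} = R^{3}$
$42016 + w{\left(-8 \right)} = 42016 + \left(-8\right)^{3} = 42016 - 512 = 41504$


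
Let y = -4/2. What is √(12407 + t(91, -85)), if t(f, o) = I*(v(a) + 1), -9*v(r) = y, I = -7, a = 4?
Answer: √111586/3 ≈ 111.35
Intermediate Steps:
y = -2 (y = -4*½ = -2)
v(r) = 2/9 (v(r) = -⅑*(-2) = 2/9)
t(f, o) = -77/9 (t(f, o) = -7*(2/9 + 1) = -7*11/9 = -77/9)
√(12407 + t(91, -85)) = √(12407 - 77/9) = √(111586/9) = √111586/3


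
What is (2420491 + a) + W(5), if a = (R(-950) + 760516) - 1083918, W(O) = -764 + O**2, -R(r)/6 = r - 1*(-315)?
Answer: 2100160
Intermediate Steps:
R(r) = -1890 - 6*r (R(r) = -6*(r - 1*(-315)) = -6*(r + 315) = -6*(315 + r) = -1890 - 6*r)
a = -319592 (a = ((-1890 - 6*(-950)) + 760516) - 1083918 = ((-1890 + 5700) + 760516) - 1083918 = (3810 + 760516) - 1083918 = 764326 - 1083918 = -319592)
(2420491 + a) + W(5) = (2420491 - 319592) + (-764 + 5**2) = 2100899 + (-764 + 25) = 2100899 - 739 = 2100160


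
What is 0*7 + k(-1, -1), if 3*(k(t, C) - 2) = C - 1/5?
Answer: 8/5 ≈ 1.6000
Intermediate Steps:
k(t, C) = 29/15 + C/3 (k(t, C) = 2 + (C - 1/5)/3 = 2 + (-1/5 + C)/3 = 2 + (-1/15 + C/3) = 29/15 + C/3)
0*7 + k(-1, -1) = 0*7 + (29/15 + (1/3)*(-1)) = 0 + (29/15 - 1/3) = 0 + 8/5 = 8/5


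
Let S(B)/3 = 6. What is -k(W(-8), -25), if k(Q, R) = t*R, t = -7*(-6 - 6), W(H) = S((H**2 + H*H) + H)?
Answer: 2100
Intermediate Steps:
S(B) = 18 (S(B) = 3*6 = 18)
W(H) = 18
t = 84 (t = -7*(-12) = 84)
k(Q, R) = 84*R
-k(W(-8), -25) = -84*(-25) = -1*(-2100) = 2100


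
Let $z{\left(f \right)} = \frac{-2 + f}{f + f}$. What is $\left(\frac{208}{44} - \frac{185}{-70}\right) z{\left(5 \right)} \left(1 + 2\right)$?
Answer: $\frac{2043}{308} \approx 6.6331$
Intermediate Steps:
$z{\left(f \right)} = \frac{-2 + f}{2 f}$
$\left(\frac{208}{44} - \frac{185}{-70}\right) z{\left(5 \right)} \left(1 + 2\right) = \left(\frac{208}{44} - \frac{185}{-70}\right) \frac{-2 + 5}{2 \cdot 5} \left(1 + 2\right) = \left(208 \cdot \frac{1}{44} - - \frac{37}{14}\right) \frac{1}{2} \cdot \frac{1}{5} \cdot 3 \cdot 3 = \left(\frac{52}{11} + \frac{37}{14}\right) \frac{3}{10} \cdot 3 = \frac{1135}{154} \cdot \frac{9}{10} = \frac{2043}{308}$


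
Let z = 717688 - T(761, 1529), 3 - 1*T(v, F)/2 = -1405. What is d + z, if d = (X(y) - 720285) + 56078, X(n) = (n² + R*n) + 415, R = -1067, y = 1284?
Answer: 329708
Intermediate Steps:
T(v, F) = 2816 (T(v, F) = 6 - 2*(-1405) = 6 + 2810 = 2816)
z = 714872 (z = 717688 - 1*2816 = 717688 - 2816 = 714872)
X(n) = 415 + n² - 1067*n (X(n) = (n² - 1067*n) + 415 = 415 + n² - 1067*n)
d = -385164 (d = ((415 + 1284² - 1067*1284) - 720285) + 56078 = ((415 + 1648656 - 1370028) - 720285) + 56078 = (279043 - 720285) + 56078 = -441242 + 56078 = -385164)
d + z = -385164 + 714872 = 329708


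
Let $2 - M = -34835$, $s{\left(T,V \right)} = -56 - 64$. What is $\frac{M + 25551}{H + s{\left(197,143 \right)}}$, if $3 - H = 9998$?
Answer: $- \frac{60388}{10115} \approx -5.9701$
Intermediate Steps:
$s{\left(T,V \right)} = -120$
$H = -9995$ ($H = 3 - 9998 = -9995$)
$M = 34837$ ($M = 2 - -34835 = 2 + 34835 = 34837$)
$\frac{M + 25551}{H + s{\left(197,143 \right)}} = \frac{34837 + 25551}{-9995 - 120} = \frac{60388}{-10115} = 60388 \left(- \frac{1}{10115}\right) = - \frac{60388}{10115}$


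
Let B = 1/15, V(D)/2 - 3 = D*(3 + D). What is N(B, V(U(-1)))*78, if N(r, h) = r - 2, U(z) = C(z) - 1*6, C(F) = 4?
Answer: -754/5 ≈ -150.80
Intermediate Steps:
U(z) = -2 (U(z) = 4 - 1*6 = 4 - 6 = -2)
V(D) = 6 + 2*D*(3 + D) (V(D) = 6 + 2*(D*(3 + D)) = 6 + 2*D*(3 + D))
B = 1/15 ≈ 0.066667
N(r, h) = -2 + r
N(B, V(U(-1)))*78 = (-2 + 1/15)*78 = -29/15*78 = -754/5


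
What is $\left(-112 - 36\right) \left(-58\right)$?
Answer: $8584$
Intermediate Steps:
$\left(-112 - 36\right) \left(-58\right) = \left(-148\right) \left(-58\right) = 8584$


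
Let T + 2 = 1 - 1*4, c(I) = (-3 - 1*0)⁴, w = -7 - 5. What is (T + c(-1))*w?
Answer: -912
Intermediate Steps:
w = -12
c(I) = 81 (c(I) = (-3 + 0)⁴ = (-3)⁴ = 81)
T = -5 (T = -2 + (1 - 1*4) = -2 + (1 - 4) = -2 - 3 = -5)
(T + c(-1))*w = (-5 + 81)*(-12) = 76*(-12) = -912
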